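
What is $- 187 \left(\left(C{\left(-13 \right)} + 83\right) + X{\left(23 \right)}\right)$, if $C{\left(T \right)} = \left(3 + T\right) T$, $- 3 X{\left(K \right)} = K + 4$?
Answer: $-38148$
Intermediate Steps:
$X{\left(K \right)} = - \frac{4}{3} - \frac{K}{3}$ ($X{\left(K \right)} = - \frac{K + 4}{3} = - \frac{4 + K}{3} = - \frac{4}{3} - \frac{K}{3}$)
$C{\left(T \right)} = T \left(3 + T\right)$
$- 187 \left(\left(C{\left(-13 \right)} + 83\right) + X{\left(23 \right)}\right) = - 187 \left(\left(- 13 \left(3 - 13\right) + 83\right) - 9\right) = - 187 \left(\left(\left(-13\right) \left(-10\right) + 83\right) - 9\right) = - 187 \left(\left(130 + 83\right) - 9\right) = - 187 \left(213 - 9\right) = \left(-187\right) 204 = -38148$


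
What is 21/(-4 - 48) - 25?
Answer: -1321/52 ≈ -25.404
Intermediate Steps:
21/(-4 - 48) - 25 = 21/(-52) - 25 = -1/52*21 - 25 = -21/52 - 25 = -1321/52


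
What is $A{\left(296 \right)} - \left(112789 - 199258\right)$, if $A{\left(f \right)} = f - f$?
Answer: $86469$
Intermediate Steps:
$A{\left(f \right)} = 0$
$A{\left(296 \right)} - \left(112789 - 199258\right) = 0 - \left(112789 - 199258\right) = 0 - -86469 = 0 + 86469 = 86469$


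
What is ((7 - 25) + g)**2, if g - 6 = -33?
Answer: 2025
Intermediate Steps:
g = -27 (g = 6 - 33 = -27)
((7 - 25) + g)**2 = ((7 - 25) - 27)**2 = (-18 - 27)**2 = (-45)**2 = 2025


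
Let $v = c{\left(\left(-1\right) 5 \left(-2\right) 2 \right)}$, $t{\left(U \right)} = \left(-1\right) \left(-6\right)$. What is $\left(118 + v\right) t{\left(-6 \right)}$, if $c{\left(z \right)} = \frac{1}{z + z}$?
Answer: $\frac{14163}{20} \approx 708.15$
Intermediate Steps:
$t{\left(U \right)} = 6$
$c{\left(z \right)} = \frac{1}{2 z}$
$v = \frac{1}{40}$ ($v = \frac{1}{2 \left(-1\right) 5 \left(-2\right) 2} = \frac{1}{2 \left(-5\right) \left(-2\right) 2} = \frac{1}{2 \cdot 10 \cdot 2} = \frac{1}{2 \cdot 20} = \frac{1}{2} \cdot \frac{1}{20} = \frac{1}{40} \approx 0.025$)
$\left(118 + v\right) t{\left(-6 \right)} = \left(118 + \frac{1}{40}\right) 6 = \frac{4721}{40} \cdot 6 = \frac{14163}{20}$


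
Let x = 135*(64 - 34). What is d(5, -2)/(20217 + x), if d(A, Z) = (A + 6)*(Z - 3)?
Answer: -55/24267 ≈ -0.0022665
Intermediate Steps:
d(A, Z) = (-3 + Z)*(6 + A) (d(A, Z) = (6 + A)*(-3 + Z) = (-3 + Z)*(6 + A))
x = 4050 (x = 135*30 = 4050)
d(5, -2)/(20217 + x) = (-18 - 3*5 + 6*(-2) + 5*(-2))/(20217 + 4050) = (-18 - 15 - 12 - 10)/24267 = -55*1/24267 = -55/24267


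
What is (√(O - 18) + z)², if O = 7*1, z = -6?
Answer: (6 - I*√11)² ≈ 25.0 - 39.799*I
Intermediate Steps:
O = 7
(√(O - 18) + z)² = (√(7 - 18) - 6)² = (√(-11) - 6)² = (I*√11 - 6)² = (-6 + I*√11)²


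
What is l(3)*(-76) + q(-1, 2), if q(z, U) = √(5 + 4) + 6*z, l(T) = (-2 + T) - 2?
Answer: 73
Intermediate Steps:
l(T) = -4 + T
q(z, U) = 3 + 6*z (q(z, U) = √9 + 6*z = 3 + 6*z)
l(3)*(-76) + q(-1, 2) = (-4 + 3)*(-76) + (3 + 6*(-1)) = -1*(-76) + (3 - 6) = 76 - 3 = 73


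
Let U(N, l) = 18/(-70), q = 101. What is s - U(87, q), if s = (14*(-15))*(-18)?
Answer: 132309/35 ≈ 3780.3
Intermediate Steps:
U(N, l) = -9/35 (U(N, l) = 18*(-1/70) = -9/35)
s = 3780 (s = -210*(-18) = 3780)
s - U(87, q) = 3780 - 1*(-9/35) = 3780 + 9/35 = 132309/35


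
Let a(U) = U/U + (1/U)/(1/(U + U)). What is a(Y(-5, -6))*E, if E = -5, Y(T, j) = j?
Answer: -15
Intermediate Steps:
a(U) = 3 (a(U) = 1 + 1/(U*(1/(2*U))) = 1 + 1/(U*((1/(2*U)))) = 1 + (2*U)/U = 1 + 2 = 3)
a(Y(-5, -6))*E = 3*(-5) = -15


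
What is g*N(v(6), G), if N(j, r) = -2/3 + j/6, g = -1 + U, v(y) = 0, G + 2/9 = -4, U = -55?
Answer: 112/3 ≈ 37.333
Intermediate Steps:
G = -38/9 (G = -2/9 - 4 = -38/9 ≈ -4.2222)
g = -56 (g = -1 - 55 = -56)
N(j, r) = -⅔ + j/6 (N(j, r) = -2*⅓ + j*(⅙) = -⅔ + j/6)
g*N(v(6), G) = -56*(-⅔ + (⅙)*0) = -56*(-⅔ + 0) = -56*(-⅔) = 112/3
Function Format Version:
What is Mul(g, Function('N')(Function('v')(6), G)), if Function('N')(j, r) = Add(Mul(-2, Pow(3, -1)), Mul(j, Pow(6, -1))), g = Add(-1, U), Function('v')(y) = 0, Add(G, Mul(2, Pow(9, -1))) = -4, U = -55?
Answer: Rational(112, 3) ≈ 37.333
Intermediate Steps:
G = Rational(-38, 9) (G = Add(Rational(-2, 9), -4) = Rational(-38, 9) ≈ -4.2222)
g = -56 (g = Add(-1, -55) = -56)
Function('N')(j, r) = Add(Rational(-2, 3), Mul(Rational(1, 6), j)) (Function('N')(j, r) = Add(Mul(-2, Rational(1, 3)), Mul(j, Rational(1, 6))) = Add(Rational(-2, 3), Mul(Rational(1, 6), j)))
Mul(g, Function('N')(Function('v')(6), G)) = Mul(-56, Add(Rational(-2, 3), Mul(Rational(1, 6), 0))) = Mul(-56, Add(Rational(-2, 3), 0)) = Mul(-56, Rational(-2, 3)) = Rational(112, 3)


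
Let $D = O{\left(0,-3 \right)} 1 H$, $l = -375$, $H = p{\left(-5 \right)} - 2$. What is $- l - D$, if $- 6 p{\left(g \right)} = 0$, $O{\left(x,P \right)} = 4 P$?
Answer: $351$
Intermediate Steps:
$p{\left(g \right)} = 0$ ($p{\left(g \right)} = \left(- \frac{1}{6}\right) 0 = 0$)
$H = -2$ ($H = 0 - 2 = -2$)
$D = 24$ ($D = 4 \left(-3\right) 1 \left(-2\right) = \left(-12\right) 1 \left(-2\right) = \left(-12\right) \left(-2\right) = 24$)
$- l - D = \left(-1\right) \left(-375\right) - 24 = 375 - 24 = 351$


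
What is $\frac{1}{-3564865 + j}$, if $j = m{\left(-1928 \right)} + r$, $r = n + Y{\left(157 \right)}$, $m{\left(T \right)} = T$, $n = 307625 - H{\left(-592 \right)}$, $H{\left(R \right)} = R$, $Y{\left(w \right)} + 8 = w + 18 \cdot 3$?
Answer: $- \frac{1}{3258373} \approx -3.069 \cdot 10^{-7}$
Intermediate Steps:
$Y{\left(w \right)} = 46 + w$ ($Y{\left(w \right)} = -8 + \left(w + 18 \cdot 3\right) = -8 + \left(w + 54\right) = -8 + \left(54 + w\right) = 46 + w$)
$n = 308217$ ($n = 307625 - -592 = 307625 + 592 = 308217$)
$r = 308420$ ($r = 308217 + \left(46 + 157\right) = 308217 + 203 = 308420$)
$j = 306492$ ($j = -1928 + 308420 = 306492$)
$\frac{1}{-3564865 + j} = \frac{1}{-3564865 + 306492} = \frac{1}{-3258373} = - \frac{1}{3258373}$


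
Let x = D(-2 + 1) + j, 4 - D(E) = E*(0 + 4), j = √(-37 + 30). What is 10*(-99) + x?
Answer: -982 + I*√7 ≈ -982.0 + 2.6458*I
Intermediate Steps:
j = I*√7 (j = √(-7) = I*√7 ≈ 2.6458*I)
D(E) = 4 - 4*E (D(E) = 4 - E*(0 + 4) = 4 - E*4 = 4 - 4*E)
x = 8 + I*√7 (x = (4 - 4*(-2 + 1)) + I*√7 = (4 - 4*(-1)) + I*√7 = (4 + 4) + I*√7 = 8 + I*√7 ≈ 8.0 + 2.6458*I)
10*(-99) + x = 10*(-99) + (8 + I*√7) = -990 + (8 + I*√7) = -982 + I*√7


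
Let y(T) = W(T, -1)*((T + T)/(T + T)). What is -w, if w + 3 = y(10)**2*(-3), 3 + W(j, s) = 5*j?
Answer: 6630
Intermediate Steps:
W(j, s) = -3 + 5*j
y(T) = -3 + 5*T (y(T) = (-3 + 5*T)*((T + T)/(T + T)) = (-3 + 5*T)*((2*T)/((2*T))) = (-3 + 5*T)*((2*T)*(1/(2*T))) = (-3 + 5*T)*1 = -3 + 5*T)
w = -6630 (w = -3 + (-3 + 5*10)**2*(-3) = -3 + (-3 + 50)**2*(-3) = -3 + 47**2*(-3) = -3 + 2209*(-3) = -3 - 6627 = -6630)
-w = -1*(-6630) = 6630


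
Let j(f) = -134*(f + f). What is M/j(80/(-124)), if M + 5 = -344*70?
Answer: -149327/1072 ≈ -139.30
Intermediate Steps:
M = -24085 (M = -5 - 344*70 = -5 - 24080 = -24085)
j(f) = -268*f
M/j(80/(-124)) = -24085/((-21440/(-124))) = -24085/((-21440*(-1)/124)) = -24085/((-268*(-20/31))) = -24085/5360/31 = -24085*31/5360 = -149327/1072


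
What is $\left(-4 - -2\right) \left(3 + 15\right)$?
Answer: $-36$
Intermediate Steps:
$\left(-4 - -2\right) \left(3 + 15\right) = \left(-4 + 2\right) 18 = \left(-2\right) 18 = -36$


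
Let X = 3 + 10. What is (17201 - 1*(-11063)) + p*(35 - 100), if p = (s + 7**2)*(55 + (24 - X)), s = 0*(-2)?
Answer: -181946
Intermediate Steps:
X = 13
s = 0
p = 3234 (p = (0 + 7**2)*(55 + (24 - 1*13)) = (0 + 49)*(55 + (24 - 13)) = 49*(55 + 11) = 49*66 = 3234)
(17201 - 1*(-11063)) + p*(35 - 100) = (17201 - 1*(-11063)) + 3234*(35 - 100) = (17201 + 11063) + 3234*(-65) = 28264 - 210210 = -181946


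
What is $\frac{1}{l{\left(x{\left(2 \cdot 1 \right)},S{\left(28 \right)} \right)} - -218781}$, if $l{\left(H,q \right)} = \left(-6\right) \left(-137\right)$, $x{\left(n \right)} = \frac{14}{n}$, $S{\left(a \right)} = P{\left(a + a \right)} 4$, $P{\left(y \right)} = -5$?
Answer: $\frac{1}{219603} \approx 4.5537 \cdot 10^{-6}$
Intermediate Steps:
$S{\left(a \right)} = -20$ ($S{\left(a \right)} = \left(-5\right) 4 = -20$)
$l{\left(H,q \right)} = 822$
$\frac{1}{l{\left(x{\left(2 \cdot 1 \right)},S{\left(28 \right)} \right)} - -218781} = \frac{1}{822 - -218781} = \frac{1}{822 + 218781} = \frac{1}{219603}$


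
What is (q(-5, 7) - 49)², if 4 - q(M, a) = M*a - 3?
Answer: 49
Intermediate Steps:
q(M, a) = 7 - M*a (q(M, a) = 4 - (M*a - 3) = 4 - (-3 + M*a) = 4 + (3 - M*a) = 7 - M*a)
(q(-5, 7) - 49)² = ((7 - 1*(-5)*7) - 49)² = ((7 + 35) - 49)² = (42 - 49)² = (-7)² = 49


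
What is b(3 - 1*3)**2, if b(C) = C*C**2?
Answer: 0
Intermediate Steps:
b(C) = C**3
b(3 - 1*3)**2 = ((3 - 1*3)**3)**2 = ((3 - 3)**3)**2 = (0**3)**2 = 0**2 = 0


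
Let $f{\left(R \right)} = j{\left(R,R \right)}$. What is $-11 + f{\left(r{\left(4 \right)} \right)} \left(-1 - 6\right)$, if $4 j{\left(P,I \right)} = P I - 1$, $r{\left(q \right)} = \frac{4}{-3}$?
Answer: $- \frac{445}{36} \approx -12.361$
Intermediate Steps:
$r{\left(q \right)} = - \frac{4}{3}$ ($r{\left(q \right)} = 4 \left(- \frac{1}{3}\right) = - \frac{4}{3}$)
$j{\left(P,I \right)} = - \frac{1}{4} + \frac{I P}{4}$ ($j{\left(P,I \right)} = \frac{P I - 1}{4} = \frac{I P - 1}{4} = \frac{-1 + I P}{4} = - \frac{1}{4} + \frac{I P}{4}$)
$f{\left(R \right)} = - \frac{1}{4} + \frac{R^{2}}{4}$ ($f{\left(R \right)} = - \frac{1}{4} + \frac{R R}{4} = - \frac{1}{4} + \frac{R^{2}}{4}$)
$-11 + f{\left(r{\left(4 \right)} \right)} \left(-1 - 6\right) = -11 + \left(- \frac{1}{4} + \frac{\left(- \frac{4}{3}\right)^{2}}{4}\right) \left(-1 - 6\right) = -11 + \left(- \frac{1}{4} + \frac{1}{4} \cdot \frac{16}{9}\right) \left(-7\right) = -11 + \left(- \frac{1}{4} + \frac{4}{9}\right) \left(-7\right) = -11 + \frac{7}{36} \left(-7\right) = -11 - \frac{49}{36} = - \frac{445}{36}$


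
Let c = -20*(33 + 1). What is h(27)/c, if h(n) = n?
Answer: -27/680 ≈ -0.039706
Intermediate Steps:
c = -680 (c = -20*34 = -680)
h(27)/c = 27/(-680) = 27*(-1/680) = -27/680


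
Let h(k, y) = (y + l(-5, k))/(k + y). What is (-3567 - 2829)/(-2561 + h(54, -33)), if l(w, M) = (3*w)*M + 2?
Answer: 67158/27311 ≈ 2.4590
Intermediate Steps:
l(w, M) = 2 + 3*M*w (l(w, M) = 3*M*w + 2 = 2 + 3*M*w)
h(k, y) = (2 + y - 15*k)/(k + y) (h(k, y) = (y + (2 + 3*k*(-5)))/(k + y) = (y + (2 - 15*k))/(k + y) = (2 + y - 15*k)/(k + y))
(-3567 - 2829)/(-2561 + h(54, -33)) = (-3567 - 2829)/(-2561 + (2 - 33 - 15*54)/(54 - 33)) = -6396/(-2561 + (2 - 33 - 810)/21) = -6396/(-2561 + (1/21)*(-841)) = -6396/(-2561 - 841/21) = -6396/(-54622/21) = -6396*(-21/54622) = 67158/27311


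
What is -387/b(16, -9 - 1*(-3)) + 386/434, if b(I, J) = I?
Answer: -80891/3472 ≈ -23.298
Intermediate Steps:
-387/b(16, -9 - 1*(-3)) + 386/434 = -387/16 + 386/434 = -387*1/16 + 386*(1/434) = -387/16 + 193/217 = -80891/3472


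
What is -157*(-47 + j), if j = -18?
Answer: 10205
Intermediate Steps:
-157*(-47 + j) = -157*(-47 - 18) = -157*(-65) = 10205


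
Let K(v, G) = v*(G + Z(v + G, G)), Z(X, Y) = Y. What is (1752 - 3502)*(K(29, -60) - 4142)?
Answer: 13338500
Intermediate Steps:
K(v, G) = 2*G*v (K(v, G) = v*(G + G) = v*(2*G) = 2*G*v)
(1752 - 3502)*(K(29, -60) - 4142) = (1752 - 3502)*(2*(-60)*29 - 4142) = -1750*(-3480 - 4142) = -1750*(-7622) = 13338500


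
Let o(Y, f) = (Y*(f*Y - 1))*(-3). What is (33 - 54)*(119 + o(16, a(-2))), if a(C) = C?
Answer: -35763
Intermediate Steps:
o(Y, f) = -3*Y*(-1 + Y*f) (o(Y, f) = (Y*(Y*f - 1))*(-3) = (Y*(-1 + Y*f))*(-3) = -3*Y*(-1 + Y*f))
(33 - 54)*(119 + o(16, a(-2))) = (33 - 54)*(119 + 3*16*(1 - 1*16*(-2))) = -21*(119 + 3*16*(1 + 32)) = -21*(119 + 3*16*33) = -21*(119 + 1584) = -21*1703 = -35763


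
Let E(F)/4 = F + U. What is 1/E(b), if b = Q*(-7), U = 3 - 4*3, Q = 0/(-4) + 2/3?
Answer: -3/164 ≈ -0.018293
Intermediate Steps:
Q = ⅔ (Q = 0*(-¼) + 2*(⅓) = 0 + ⅔ = ⅔ ≈ 0.66667)
U = -9 (U = 3 - 12 = -9)
b = -14/3 (b = (⅔)*(-7) = -14/3 ≈ -4.6667)
E(F) = -36 + 4*F (E(F) = 4*(F - 9) = 4*(-9 + F) = -36 + 4*F)
1/E(b) = 1/(-36 + 4*(-14/3)) = 1/(-36 - 56/3) = 1/(-164/3) = -3/164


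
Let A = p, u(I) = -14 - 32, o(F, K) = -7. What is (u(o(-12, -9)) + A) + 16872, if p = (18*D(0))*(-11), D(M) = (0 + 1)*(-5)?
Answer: 17816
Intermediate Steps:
D(M) = -5 (D(M) = 1*(-5) = -5)
u(I) = -46
p = 990 (p = (18*(-5))*(-11) = -90*(-11) = 990)
A = 990
(u(o(-12, -9)) + A) + 16872 = (-46 + 990) + 16872 = 944 + 16872 = 17816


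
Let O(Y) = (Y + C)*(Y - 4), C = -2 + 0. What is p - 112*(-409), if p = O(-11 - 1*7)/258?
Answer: 5909452/129 ≈ 45810.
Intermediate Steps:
C = -2
O(Y) = (-4 + Y)*(-2 + Y) (O(Y) = (Y - 2)*(Y - 4) = (-2 + Y)*(-4 + Y) = (-4 + Y)*(-2 + Y))
p = 220/129 (p = (8 + (-11 - 1*7)**2 - 6*(-11 - 1*7))/258 = (8 + (-11 - 7)**2 - 6*(-11 - 7))*(1/258) = (8 + (-18)**2 - 6*(-18))*(1/258) = (8 + 324 + 108)*(1/258) = 440*(1/258) = 220/129 ≈ 1.7054)
p - 112*(-409) = 220/129 - 112*(-409) = 220/129 + 45808 = 5909452/129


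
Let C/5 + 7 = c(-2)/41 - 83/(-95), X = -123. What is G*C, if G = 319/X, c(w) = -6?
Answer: 2597936/31939 ≈ 81.341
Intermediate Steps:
G = -319/123 (G = 319/(-123) = 319*(-1/123) = -319/123 ≈ -2.5935)
C = -24432/779 (C = -35 + 5*(-6/41 - 83/(-95)) = -35 + 5*(-6*1/41 - 83*(-1/95)) = -35 + 5*(-6/41 + 83/95) = -35 + 5*(2833/3895) = -35 + 2833/779 = -24432/779 ≈ -31.363)
G*C = -319/123*(-24432/779) = 2597936/31939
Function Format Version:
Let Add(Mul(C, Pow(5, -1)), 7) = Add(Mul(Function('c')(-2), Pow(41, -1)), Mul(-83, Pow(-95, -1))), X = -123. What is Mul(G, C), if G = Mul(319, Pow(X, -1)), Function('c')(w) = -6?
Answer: Rational(2597936, 31939) ≈ 81.341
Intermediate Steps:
G = Rational(-319, 123) (G = Mul(319, Pow(-123, -1)) = Mul(319, Rational(-1, 123)) = Rational(-319, 123) ≈ -2.5935)
C = Rational(-24432, 779) (C = Add(-35, Mul(5, Add(Mul(-6, Pow(41, -1)), Mul(-83, Pow(-95, -1))))) = Add(-35, Mul(5, Add(Mul(-6, Rational(1, 41)), Mul(-83, Rational(-1, 95))))) = Add(-35, Mul(5, Add(Rational(-6, 41), Rational(83, 95)))) = Add(-35, Mul(5, Rational(2833, 3895))) = Add(-35, Rational(2833, 779)) = Rational(-24432, 779) ≈ -31.363)
Mul(G, C) = Mul(Rational(-319, 123), Rational(-24432, 779)) = Rational(2597936, 31939)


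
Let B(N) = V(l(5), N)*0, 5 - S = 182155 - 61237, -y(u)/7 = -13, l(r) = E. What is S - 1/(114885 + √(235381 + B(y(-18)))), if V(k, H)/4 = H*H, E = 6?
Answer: -1595849414716457/13198327844 + √235381/13198327844 ≈ -1.2091e+5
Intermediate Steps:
l(r) = 6
V(k, H) = 4*H² (V(k, H) = 4*(H*H) = 4*H²)
y(u) = 91 (y(u) = -7*(-13) = 91)
S = -120913 (S = 5 - (182155 - 61237) = 5 - 1*120918 = 5 - 120918 = -120913)
B(N) = 0 (B(N) = (4*N²)*0 = 0)
S - 1/(114885 + √(235381 + B(y(-18)))) = -120913 - 1/(114885 + √(235381 + 0)) = -120913 - 1/(114885 + √235381)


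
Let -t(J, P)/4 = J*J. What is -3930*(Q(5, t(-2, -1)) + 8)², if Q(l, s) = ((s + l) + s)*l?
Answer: -63386970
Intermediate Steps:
t(J, P) = -4*J² (t(J, P) = -4*J*J = -4*J²)
Q(l, s) = l*(l + 2*s) (Q(l, s) = ((l + s) + s)*l = (l + 2*s)*l = l*(l + 2*s))
-3930*(Q(5, t(-2, -1)) + 8)² = -3930*(5*(5 + 2*(-4*(-2)²)) + 8)² = -3930*(5*(5 + 2*(-4*4)) + 8)² = -3930*(5*(5 + 2*(-16)) + 8)² = -3930*(5*(5 - 32) + 8)² = -3930*(5*(-27) + 8)² = -3930*(-135 + 8)² = -3930*(-127)² = -3930*16129 = -63386970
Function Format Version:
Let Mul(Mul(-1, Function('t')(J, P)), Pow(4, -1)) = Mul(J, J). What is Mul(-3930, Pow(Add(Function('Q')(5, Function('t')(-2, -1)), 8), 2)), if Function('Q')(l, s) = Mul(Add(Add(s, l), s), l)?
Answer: -63386970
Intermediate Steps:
Function('t')(J, P) = Mul(-4, Pow(J, 2)) (Function('t')(J, P) = Mul(-4, Mul(J, J)) = Mul(-4, Pow(J, 2)))
Function('Q')(l, s) = Mul(l, Add(l, Mul(2, s))) (Function('Q')(l, s) = Mul(Add(Add(l, s), s), l) = Mul(Add(l, Mul(2, s)), l) = Mul(l, Add(l, Mul(2, s))))
Mul(-3930, Pow(Add(Function('Q')(5, Function('t')(-2, -1)), 8), 2)) = Mul(-3930, Pow(Add(Mul(5, Add(5, Mul(2, Mul(-4, Pow(-2, 2))))), 8), 2)) = Mul(-3930, Pow(Add(Mul(5, Add(5, Mul(2, Mul(-4, 4)))), 8), 2)) = Mul(-3930, Pow(Add(Mul(5, Add(5, Mul(2, -16))), 8), 2)) = Mul(-3930, Pow(Add(Mul(5, Add(5, -32)), 8), 2)) = Mul(-3930, Pow(Add(Mul(5, -27), 8), 2)) = Mul(-3930, Pow(Add(-135, 8), 2)) = Mul(-3930, Pow(-127, 2)) = Mul(-3930, 16129) = -63386970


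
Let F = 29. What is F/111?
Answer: 29/111 ≈ 0.26126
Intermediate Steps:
F/111 = 29/111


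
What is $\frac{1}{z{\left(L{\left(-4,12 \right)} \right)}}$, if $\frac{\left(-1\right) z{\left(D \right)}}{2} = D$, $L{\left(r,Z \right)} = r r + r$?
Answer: $- \frac{1}{24} \approx -0.041667$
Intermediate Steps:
$L{\left(r,Z \right)} = r + r^{2}$ ($L{\left(r,Z \right)} = r^{2} + r = r + r^{2}$)
$z{\left(D \right)} = - 2 D$
$\frac{1}{z{\left(L{\left(-4,12 \right)} \right)}} = \frac{1}{\left(-2\right) \left(- 4 \left(1 - 4\right)\right)} = \frac{1}{\left(-2\right) \left(\left(-4\right) \left(-3\right)\right)} = \frac{1}{\left(-2\right) 12} = \frac{1}{-24} = - \frac{1}{24}$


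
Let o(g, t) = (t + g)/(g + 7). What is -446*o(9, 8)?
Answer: -3791/8 ≈ -473.88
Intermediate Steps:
o(g, t) = (g + t)/(7 + g)
-446*o(9, 8) = -446*(9 + 8)/(7 + 9) = -446*17/16 = -3791/8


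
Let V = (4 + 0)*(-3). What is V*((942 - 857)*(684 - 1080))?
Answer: 403920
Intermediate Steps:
V = -12 (V = 4*(-3) = -12)
V*((942 - 857)*(684 - 1080)) = -12*(942 - 857)*(684 - 1080) = -1020*(-396) = -12*(-33660) = 403920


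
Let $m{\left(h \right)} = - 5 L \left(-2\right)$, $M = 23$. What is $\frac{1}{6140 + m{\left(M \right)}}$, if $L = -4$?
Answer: $\frac{1}{6100} \approx 0.00016393$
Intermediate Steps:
$m{\left(h \right)} = -40$ ($m{\left(h \right)} = \left(-5\right) \left(-4\right) \left(-2\right) = 20 \left(-2\right) = -40$)
$\frac{1}{6140 + m{\left(M \right)}} = \frac{1}{6140 - 40} = \frac{1}{6100}$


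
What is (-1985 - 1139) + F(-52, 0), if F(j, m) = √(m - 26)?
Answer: -3124 + I*√26 ≈ -3124.0 + 5.099*I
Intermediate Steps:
F(j, m) = √(-26 + m)
(-1985 - 1139) + F(-52, 0) = (-1985 - 1139) + √(-26 + 0) = -3124 + √(-26) = -3124 + I*√26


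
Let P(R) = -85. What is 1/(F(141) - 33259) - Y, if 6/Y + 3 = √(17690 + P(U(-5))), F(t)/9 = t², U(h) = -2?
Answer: -325558/320401165 - 3*√17605/8798 ≈ -0.046260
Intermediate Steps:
F(t) = 9*t²
Y = 6/(-3 + √17605) (Y = 6/(-3 + √(17690 - 85)) = 6/(-3 + √17605) ≈ 0.046266)
1/(F(141) - 33259) - Y = 1/(9*141² - 33259) - (9/8798 + 3*√17605/8798) = 1/(9*19881 - 33259) + (-9/8798 - 3*√17605/8798) = 1/(178929 - 33259) + (-9/8798 - 3*√17605/8798) = 1/145670 + (-9/8798 - 3*√17605/8798) = -325558/320401165 - 3*√17605/8798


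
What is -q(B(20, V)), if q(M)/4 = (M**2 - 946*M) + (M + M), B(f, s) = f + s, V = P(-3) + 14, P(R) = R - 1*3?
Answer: 102592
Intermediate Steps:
P(R) = -3 + R (P(R) = R - 3 = -3 + R)
V = 8 (V = (-3 - 3) + 14 = -6 + 14 = 8)
q(M) = -3776*M + 4*M**2 (q(M) = 4*((M**2 - 946*M) + (M + M)) = 4*((M**2 - 946*M) + 2*M) = 4*(M**2 - 944*M) = -3776*M + 4*M**2)
-q(B(20, V)) = -4*(20 + 8)*(-944 + (20 + 8)) = -4*28*(-944 + 28) = -4*28*(-916) = -1*(-102592) = 102592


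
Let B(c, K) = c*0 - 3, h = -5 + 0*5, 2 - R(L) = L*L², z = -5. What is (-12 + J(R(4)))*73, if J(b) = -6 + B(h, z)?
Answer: -1533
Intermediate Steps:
R(L) = 2 - L³ (R(L) = 2 - L*L² = 2 - L³)
h = -5 (h = -5 + 0 = -5)
B(c, K) = -3 (B(c, K) = 0 - 3 = -3)
J(b) = -9 (J(b) = -6 - 3 = -9)
(-12 + J(R(4)))*73 = (-12 - 9)*73 = -21*73 = -1533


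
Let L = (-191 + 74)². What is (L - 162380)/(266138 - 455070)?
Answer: 148691/188932 ≈ 0.78701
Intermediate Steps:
L = 13689 (L = (-117)² = 13689)
(L - 162380)/(266138 - 455070) = (13689 - 162380)/(266138 - 455070) = -148691/(-188932) = -148691*(-1/188932) = 148691/188932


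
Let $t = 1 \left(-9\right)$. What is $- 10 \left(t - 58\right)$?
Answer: $670$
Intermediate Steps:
$t = -9$
$- 10 \left(t - 58\right) = - 10 \left(-9 - 58\right) = \left(-10\right) \left(-67\right) = 670$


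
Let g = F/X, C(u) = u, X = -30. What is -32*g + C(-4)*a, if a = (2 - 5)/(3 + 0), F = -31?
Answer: -436/15 ≈ -29.067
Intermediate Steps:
a = -1 (a = -3/3 = -3*⅓ = -1)
g = 31/30 (g = -31/(-30) = -31*(-1/30) = 31/30 ≈ 1.0333)
-32*g + C(-4)*a = -32*31/30 - 4*(-1) = -496/15 + 4 = -436/15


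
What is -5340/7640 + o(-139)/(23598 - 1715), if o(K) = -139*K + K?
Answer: 1484763/8359306 ≈ 0.17762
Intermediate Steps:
o(K) = -138*K
-5340/7640 + o(-139)/(23598 - 1715) = -5340/7640 + (-138*(-139))/(23598 - 1715) = -5340*1/7640 + 19182/21883 = -267/382 + 19182*(1/21883) = -267/382 + 19182/21883 = 1484763/8359306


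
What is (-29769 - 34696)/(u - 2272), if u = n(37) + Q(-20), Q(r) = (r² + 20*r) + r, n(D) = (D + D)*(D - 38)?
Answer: 64465/2366 ≈ 27.246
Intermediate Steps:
n(D) = 2*D*(-38 + D) (n(D) = (2*D)*(-38 + D) = 2*D*(-38 + D))
Q(r) = r² + 21*r
u = -94 (u = 2*37*(-38 + 37) - 20*(21 - 20) = 2*37*(-1) - 20*1 = -74 - 20 = -94)
(-29769 - 34696)/(u - 2272) = (-29769 - 34696)/(-94 - 2272) = -64465/(-2366) = -64465*(-1/2366) = 64465/2366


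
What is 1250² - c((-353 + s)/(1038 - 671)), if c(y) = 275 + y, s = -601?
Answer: 573337529/367 ≈ 1.5622e+6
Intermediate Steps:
1250² - c((-353 + s)/(1038 - 671)) = 1250² - (275 + (-353 - 601)/(1038 - 671)) = 1562500 - (275 - 954/367) = 1562500 - 1*99971/367 = 1562500 - 99971/367 = 573337529/367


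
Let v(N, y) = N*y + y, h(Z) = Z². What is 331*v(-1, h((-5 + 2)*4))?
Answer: 0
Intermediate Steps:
v(N, y) = y + N*y
331*v(-1, h((-5 + 2)*4)) = 331*(((-5 + 2)*4)²*(1 - 1)) = 331*((-3*4)²*0) = 331*((-12)²*0) = 331*(144*0) = 331*0 = 0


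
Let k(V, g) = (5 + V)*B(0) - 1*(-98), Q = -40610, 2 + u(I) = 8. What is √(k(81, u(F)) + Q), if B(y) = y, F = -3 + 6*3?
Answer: 8*I*√633 ≈ 201.28*I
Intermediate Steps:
F = 15 (F = -3 + 18 = 15)
u(I) = 6 (u(I) = -2 + 8 = 6)
k(V, g) = 98 (k(V, g) = (5 + V)*0 - 1*(-98) = 0 + 98 = 98)
√(k(81, u(F)) + Q) = √(98 - 40610) = √(-40512) = 8*I*√633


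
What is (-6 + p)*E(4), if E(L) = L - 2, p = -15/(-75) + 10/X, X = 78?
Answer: -2212/195 ≈ -11.344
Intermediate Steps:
p = 64/195 (p = -15/(-75) + 10/78 = -15*(-1/75) + 10*(1/78) = 1/5 + 5/39 = 64/195 ≈ 0.32821)
E(L) = -2 + L
(-6 + p)*E(4) = (-6 + 64/195)*(-2 + 4) = -1106/195*2 = -2212/195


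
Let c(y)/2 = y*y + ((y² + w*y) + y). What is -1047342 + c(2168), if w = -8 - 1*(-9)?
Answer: 17762226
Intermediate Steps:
w = 1 (w = -8 + 9 = 1)
c(y) = 4*y + 4*y² (c(y) = 2*(y*y + ((y² + 1*y) + y)) = 2*(y² + ((y² + y) + y)) = 2*(y² + ((y + y²) + y)) = 2*(y² + (y² + 2*y)) = 2*(2*y + 2*y²) = 4*y + 4*y²)
-1047342 + c(2168) = -1047342 + 4*2168*(1 + 2168) = -1047342 + 4*2168*2169 = -1047342 + 18809568 = 17762226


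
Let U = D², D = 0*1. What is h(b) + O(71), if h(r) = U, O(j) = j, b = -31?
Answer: 71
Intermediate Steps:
D = 0
U = 0 (U = 0² = 0)
h(r) = 0
h(b) + O(71) = 0 + 71 = 71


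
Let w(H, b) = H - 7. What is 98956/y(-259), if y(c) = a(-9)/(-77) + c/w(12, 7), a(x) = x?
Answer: -19049030/9949 ≈ -1914.7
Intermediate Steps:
w(H, b) = -7 + H
y(c) = 9/77 + c/5 (y(c) = -9/(-77) + c/(-7 + 12) = -9*(-1/77) + c/5 = 9/77 + c*(⅕) = 9/77 + c/5)
98956/y(-259) = 98956/(9/77 + (⅕)*(-259)) = 98956/(9/77 - 259/5) = 98956/(-19898/385) = 98956*(-385/19898) = -19049030/9949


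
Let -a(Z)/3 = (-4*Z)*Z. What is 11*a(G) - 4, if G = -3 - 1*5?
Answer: 8444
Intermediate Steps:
G = -8 (G = -3 - 5 = -8)
a(Z) = 12*Z**2 (a(Z) = -3*(-4*Z)*Z = -(-12)*Z**2 = 12*Z**2)
11*a(G) - 4 = 11*(12*(-8)**2) - 4 = 11*(12*64) - 4 = 11*768 - 4 = 8448 - 4 = 8444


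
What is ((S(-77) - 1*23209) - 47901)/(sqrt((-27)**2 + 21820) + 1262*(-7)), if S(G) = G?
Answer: 209621986/26005669 + 23729*sqrt(22549)/26005669 ≈ 8.1976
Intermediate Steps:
((S(-77) - 1*23209) - 47901)/(sqrt((-27)**2 + 21820) + 1262*(-7)) = ((-77 - 1*23209) - 47901)/(sqrt((-27)**2 + 21820) + 1262*(-7)) = ((-77 - 23209) - 47901)/(sqrt(729 + 21820) - 8834) = (-23286 - 47901)/(sqrt(22549) - 8834) = -71187/(-8834 + sqrt(22549))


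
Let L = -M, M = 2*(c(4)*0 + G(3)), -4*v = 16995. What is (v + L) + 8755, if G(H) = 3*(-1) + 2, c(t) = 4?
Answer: 18033/4 ≈ 4508.3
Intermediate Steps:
v = -16995/4 (v = -1/4*16995 = -16995/4 ≈ -4248.8)
G(H) = -1 (G(H) = -3 + 2 = -1)
M = -2 (M = 2*(4*0 - 1) = 2*(0 - 1) = 2*(-1) = -2)
L = 2 (L = -1*(-2) = 2)
(v + L) + 8755 = (-16995/4 + 2) + 8755 = -16987/4 + 8755 = 18033/4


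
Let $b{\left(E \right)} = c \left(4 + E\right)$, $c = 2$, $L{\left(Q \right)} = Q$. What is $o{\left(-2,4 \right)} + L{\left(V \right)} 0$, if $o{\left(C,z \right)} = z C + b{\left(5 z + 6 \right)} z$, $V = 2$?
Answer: $232$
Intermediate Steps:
$b{\left(E \right)} = 8 + 2 E$ ($b{\left(E \right)} = 2 \left(4 + E\right) = 8 + 2 E$)
$o{\left(C,z \right)} = C z + z \left(20 + 10 z\right)$ ($o{\left(C,z \right)} = z C + \left(8 + 2 \left(5 z + 6\right)\right) z = C z + \left(8 + 2 \left(6 + 5 z\right)\right) z = C z + \left(8 + \left(12 + 10 z\right)\right) z = C z + \left(20 + 10 z\right) z = C z + z \left(20 + 10 z\right)$)
$o{\left(-2,4 \right)} + L{\left(V \right)} 0 = 4 \left(20 - 2 + 10 \cdot 4\right) + 2 \cdot 0 = 4 \left(20 - 2 + 40\right) + 0 = 4 \cdot 58 + 0 = 232 + 0 = 232$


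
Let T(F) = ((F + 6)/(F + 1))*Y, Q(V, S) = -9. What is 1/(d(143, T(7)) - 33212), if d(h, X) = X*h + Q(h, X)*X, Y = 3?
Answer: -4/130235 ≈ -3.0714e-5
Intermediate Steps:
T(F) = 3*(6 + F)/(1 + F) (T(F) = ((F + 6)/(F + 1))*3 = ((6 + F)/(1 + F))*3 = 3*(6 + F)/(1 + F))
d(h, X) = -9*X + X*h (d(h, X) = X*h - 9*X = -9*X + X*h)
1/(d(143, T(7)) - 33212) = 1/((3*(6 + 7)/(1 + 7))*(-9 + 143) - 33212) = 1/((3*13/8)*134 - 33212) = 1/((3*(⅛)*13)*134 - 33212) = 1/((39/8)*134 - 33212) = 1/(2613/4 - 33212) = 1/(-130235/4) = -4/130235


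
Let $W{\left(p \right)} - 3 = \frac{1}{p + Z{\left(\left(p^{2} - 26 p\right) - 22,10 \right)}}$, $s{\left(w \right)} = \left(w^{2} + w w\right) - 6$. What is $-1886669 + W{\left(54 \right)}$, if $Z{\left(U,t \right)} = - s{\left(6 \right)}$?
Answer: $- \frac{22639993}{12} \approx -1.8867 \cdot 10^{6}$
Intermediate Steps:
$s{\left(w \right)} = -6 + 2 w^{2}$ ($s{\left(w \right)} = \left(w^{2} + w^{2}\right) - 6 = 2 w^{2} - 6 = -6 + 2 w^{2}$)
$Z{\left(U,t \right)} = -66$ ($Z{\left(U,t \right)} = - (-6 + 2 \cdot 6^{2}) = - (-6 + 2 \cdot 36) = - (-6 + 72) = \left(-1\right) 66 = -66$)
$W{\left(p \right)} = 3 + \frac{1}{-66 + p}$ ($W{\left(p \right)} = 3 + \frac{1}{p - 66} = 3 + \frac{1}{-66 + p}$)
$-1886669 + W{\left(54 \right)} = -1886669 + \frac{-197 + 3 \cdot 54}{-66 + 54} = -1886669 + \frac{-197 + 162}{-12} = -1886669 - - \frac{35}{12} = -1886669 + \frac{35}{12} = - \frac{22639993}{12}$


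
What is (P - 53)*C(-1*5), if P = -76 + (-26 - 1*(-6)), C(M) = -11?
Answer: 1639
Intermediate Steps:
P = -96 (P = -76 + (-26 + 6) = -76 - 20 = -96)
(P - 53)*C(-1*5) = (-96 - 53)*(-11) = -149*(-11) = 1639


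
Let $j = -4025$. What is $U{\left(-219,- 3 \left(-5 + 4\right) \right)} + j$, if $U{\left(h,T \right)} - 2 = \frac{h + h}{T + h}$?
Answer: $- \frac{144755}{36} \approx -4021.0$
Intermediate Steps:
$U{\left(h,T \right)} = 2 + \frac{2 h}{T + h}$ ($U{\left(h,T \right)} = 2 + \frac{h + h}{T + h} = 2 + \frac{2 h}{T + h}$)
$U{\left(-219,- 3 \left(-5 + 4\right) \right)} + j = \frac{2 \left(- 3 \left(-5 + 4\right) + 2 \left(-219\right)\right)}{- 3 \left(-5 + 4\right) - 219} - 4025 = \frac{2 \left(\left(-3\right) \left(-1\right) - 438\right)}{\left(-3\right) \left(-1\right) - 219} - 4025 = \frac{2 \left(3 - 438\right)}{3 - 219} - 4025 = 2 \frac{1}{-216} \left(-435\right) - 4025 = 2 \left(- \frac{1}{216}\right) \left(-435\right) - 4025 = \frac{145}{36} - 4025 = - \frac{144755}{36}$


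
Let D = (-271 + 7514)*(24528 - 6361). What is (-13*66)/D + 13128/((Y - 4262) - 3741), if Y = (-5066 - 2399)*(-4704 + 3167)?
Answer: 858795839526/754349063919431 ≈ 0.0011385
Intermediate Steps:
Y = 11473705 (Y = -7465*(-1537) = 11473705)
D = 131583581 (D = 7243*18167 = 131583581)
(-13*66)/D + 13128/((Y - 4262) - 3741) = -13*66/131583581 + 13128/((11473705 - 4262) - 3741) = -858*1/131583581 + 13128/(11469443 - 3741) = -858/131583581 + 13128/11465702 = -858/131583581 + 13128*(1/11465702) = -858/131583581 + 6564/5732851 = 858795839526/754349063919431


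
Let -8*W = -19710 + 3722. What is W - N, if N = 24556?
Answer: -45115/2 ≈ -22558.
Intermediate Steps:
W = 3997/2 (W = -(-19710 + 3722)/8 = -1/8*(-15988) = 3997/2 ≈ 1998.5)
W - N = 3997/2 - 1*24556 = 3997/2 - 24556 = -45115/2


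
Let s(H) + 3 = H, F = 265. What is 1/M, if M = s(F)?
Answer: 1/262 ≈ 0.0038168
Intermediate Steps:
s(H) = -3 + H
M = 262 (M = -3 + 265 = 262)
1/M = 1/262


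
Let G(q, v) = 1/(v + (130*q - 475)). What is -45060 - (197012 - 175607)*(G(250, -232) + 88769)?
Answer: -60411326061870/31793 ≈ -1.9001e+9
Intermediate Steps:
G(q, v) = 1/(-475 + v + 130*q) (G(q, v) = 1/(v + (-475 + 130*q)) = 1/(-475 + v + 130*q))
-45060 - (197012 - 175607)*(G(250, -232) + 88769) = -45060 - (197012 - 175607)*(1/(-475 - 232 + 130*250) + 88769) = -45060 - 21405*(1/(-475 - 232 + 32500) + 88769) = -45060 - 21405*(1/31793 + 88769) = -45060 - 21405*2822232818/31793 = -45060 - 1*60409893469290/31793 = -45060 - 60409893469290/31793 = -60411326061870/31793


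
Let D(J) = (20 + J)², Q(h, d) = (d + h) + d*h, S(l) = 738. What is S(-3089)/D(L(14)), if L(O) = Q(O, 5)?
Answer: 738/11881 ≈ 0.062116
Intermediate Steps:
Q(h, d) = d + h + d*h
L(O) = 5 + 6*O (L(O) = 5 + O + 5*O = 5 + 6*O)
S(-3089)/D(L(14)) = 738/((20 + (5 + 6*14))²) = 738/((20 + (5 + 84))²) = 738/((20 + 89)²) = 738/(109²) = 738/11881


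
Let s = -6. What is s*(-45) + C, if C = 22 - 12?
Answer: 280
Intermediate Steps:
C = 10
s*(-45) + C = -6*(-45) + 10 = 270 + 10 = 280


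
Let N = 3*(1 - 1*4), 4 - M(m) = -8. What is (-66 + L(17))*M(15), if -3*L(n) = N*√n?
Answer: -792 + 36*√17 ≈ -643.57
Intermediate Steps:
M(m) = 12 (M(m) = 4 - 1*(-8) = 4 + 8 = 12)
N = -9 (N = 3*(1 - 4) = 3*(-3) = -9)
L(n) = 3*√n (L(n) = -(-3)*√n = 3*√n)
(-66 + L(17))*M(15) = (-66 + 3*√17)*12 = -792 + 36*√17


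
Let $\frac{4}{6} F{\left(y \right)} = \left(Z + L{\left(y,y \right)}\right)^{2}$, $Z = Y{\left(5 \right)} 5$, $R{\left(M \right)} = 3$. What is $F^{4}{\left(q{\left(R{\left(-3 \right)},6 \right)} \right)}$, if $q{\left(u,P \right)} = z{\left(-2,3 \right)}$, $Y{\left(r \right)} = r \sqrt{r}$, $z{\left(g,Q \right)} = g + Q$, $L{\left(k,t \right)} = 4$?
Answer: $\frac{8846387873599041}{16} + 128048575495050 \sqrt{5} \approx 8.3922 \cdot 10^{14}$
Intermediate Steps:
$z{\left(g,Q \right)} = Q + g$
$Y{\left(r \right)} = r^{\frac{3}{2}}$
$q{\left(u,P \right)} = 1$ ($q{\left(u,P \right)} = 3 - 2 = 1$)
$Z = 25 \sqrt{5}$ ($Z = 5^{\frac{3}{2}} \cdot 5 = 5 \sqrt{5} \cdot 5 = 25 \sqrt{5} \approx 55.902$)
$F{\left(y \right)} = \frac{3 \left(4 + 25 \sqrt{5}\right)^{2}}{2}$ ($F{\left(y \right)} = \frac{3 \left(25 \sqrt{5} + 4\right)^{2}}{2} = \frac{3 \left(4 + 25 \sqrt{5}\right)^{2}}{2}$)
$F^{4}{\left(q{\left(R{\left(-3 \right)},6 \right)} \right)} = \left(\frac{9423}{2} + 300 \sqrt{5}\right)^{4}$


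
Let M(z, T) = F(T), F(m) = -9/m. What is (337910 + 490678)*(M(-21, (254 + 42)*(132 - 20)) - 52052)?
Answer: -357458645294211/8288 ≈ -4.3130e+10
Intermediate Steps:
M(z, T) = -9/T
(337910 + 490678)*(M(-21, (254 + 42)*(132 - 20)) - 52052) = (337910 + 490678)*(-9*1/((132 - 20)*(254 + 42)) - 52052) = 828588*(-9/(296*112) - 52052) = 828588*(-9/33152 - 52052) = 828588*(-1725627913/33152) = -357458645294211/8288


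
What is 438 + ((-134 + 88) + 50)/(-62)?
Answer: 13576/31 ≈ 437.94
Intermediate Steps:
438 + ((-134 + 88) + 50)/(-62) = 438 + (-46 + 50)*(-1/62) = 438 + 4*(-1/62) = 438 - 2/31 = 13576/31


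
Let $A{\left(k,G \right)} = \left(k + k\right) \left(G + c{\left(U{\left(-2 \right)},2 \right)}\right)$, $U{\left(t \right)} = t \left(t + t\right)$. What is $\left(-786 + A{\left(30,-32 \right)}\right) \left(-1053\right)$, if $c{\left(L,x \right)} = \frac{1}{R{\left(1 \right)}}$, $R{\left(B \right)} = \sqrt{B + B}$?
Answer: $2849418 - 31590 \sqrt{2} \approx 2.8047 \cdot 10^{6}$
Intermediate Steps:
$R{\left(B \right)} = \sqrt{2} \sqrt{B}$ ($R{\left(B \right)} = \sqrt{2 B} = \sqrt{2} \sqrt{B}$)
$U{\left(t \right)} = 2 t^{2}$ ($U{\left(t \right)} = t 2 t = 2 t^{2}$)
$c{\left(L,x \right)} = \frac{\sqrt{2}}{2}$ ($c{\left(L,x \right)} = \frac{1}{\sqrt{2} \sqrt{1}} = \frac{1}{\sqrt{2} \cdot 1} = \frac{1}{\sqrt{2}} = \frac{\sqrt{2}}{2}$)
$A{\left(k,G \right)} = 2 k \left(G + \frac{\sqrt{2}}{2}\right)$ ($A{\left(k,G \right)} = \left(k + k\right) \left(G + \frac{\sqrt{2}}{2}\right) = 2 k \left(G + \frac{\sqrt{2}}{2}\right)$)
$\left(-786 + A{\left(30,-32 \right)}\right) \left(-1053\right) = \left(-786 + 30 \left(\sqrt{2} + 2 \left(-32\right)\right)\right) \left(-1053\right) = \left(-786 + 30 \left(\sqrt{2} - 64\right)\right) \left(-1053\right) = \left(-786 + 30 \left(-64 + \sqrt{2}\right)\right) \left(-1053\right) = \left(-786 - \left(1920 - 30 \sqrt{2}\right)\right) \left(-1053\right) = \left(-2706 + 30 \sqrt{2}\right) \left(-1053\right) = 2849418 - 31590 \sqrt{2}$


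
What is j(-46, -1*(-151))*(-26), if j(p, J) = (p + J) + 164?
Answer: -6994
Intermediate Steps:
j(p, J) = 164 + J + p (j(p, J) = (J + p) + 164 = 164 + J + p)
j(-46, -1*(-151))*(-26) = (164 - 1*(-151) - 46)*(-26) = (164 + 151 - 46)*(-26) = 269*(-26) = -6994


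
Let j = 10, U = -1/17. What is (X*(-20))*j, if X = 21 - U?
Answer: -71600/17 ≈ -4211.8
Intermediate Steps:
U = -1/17 (U = -1*1/17 = -1/17 ≈ -0.058824)
X = 358/17 (X = 21 - 1*(-1/17) = 21 + 1/17 = 358/17 ≈ 21.059)
(X*(-20))*j = ((358/17)*(-20))*10 = -7160/17*10 = -71600/17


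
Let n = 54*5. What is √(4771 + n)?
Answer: 71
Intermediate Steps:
n = 270
√(4771 + n) = √(4771 + 270) = √5041 = 71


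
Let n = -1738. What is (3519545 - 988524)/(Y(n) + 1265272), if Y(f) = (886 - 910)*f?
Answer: 2531021/1306984 ≈ 1.9365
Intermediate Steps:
Y(f) = -24*f
(3519545 - 988524)/(Y(n) + 1265272) = (3519545 - 988524)/(-24*(-1738) + 1265272) = 2531021/(41712 + 1265272) = 2531021/1306984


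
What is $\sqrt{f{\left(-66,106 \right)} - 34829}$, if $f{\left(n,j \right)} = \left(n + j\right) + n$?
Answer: $i \sqrt{34855} \approx 186.69 i$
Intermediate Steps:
$f{\left(n,j \right)} = j + 2 n$ ($f{\left(n,j \right)} = \left(j + n\right) + n = j + 2 n$)
$\sqrt{f{\left(-66,106 \right)} - 34829} = \sqrt{\left(106 + 2 \left(-66\right)\right) - 34829} = \sqrt{\left(106 - 132\right) - 34829} = \sqrt{-26 - 34829} = \sqrt{-34855} = i \sqrt{34855}$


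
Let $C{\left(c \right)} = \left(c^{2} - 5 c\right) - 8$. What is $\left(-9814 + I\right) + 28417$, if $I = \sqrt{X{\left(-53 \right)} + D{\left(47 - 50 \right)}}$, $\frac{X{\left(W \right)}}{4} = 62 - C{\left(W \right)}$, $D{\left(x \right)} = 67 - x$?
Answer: $18603 + i \sqrt{11946} \approx 18603.0 + 109.3 i$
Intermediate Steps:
$C{\left(c \right)} = -8 + c^{2} - 5 c$
$X{\left(W \right)} = 280 - 4 W^{2} + 20 W$ ($X{\left(W \right)} = 4 \left(62 - \left(-8 + W^{2} - 5 W\right)\right) = 4 \left(62 + \left(8 - W^{2} + 5 W\right)\right) = 4 \left(70 - W^{2} + 5 W\right) = 280 - 4 W^{2} + 20 W$)
$I = i \sqrt{11946}$ ($I = \sqrt{\left(280 - 4 \left(-53\right)^{2} + 20 \left(-53\right)\right) + \left(67 - \left(47 - 50\right)\right)} = \sqrt{\left(280 - 11236 - 1060\right) + \left(67 - \left(47 - 50\right)\right)} = \sqrt{\left(280 - 11236 - 1060\right) + \left(67 - -3\right)} = \sqrt{-12016 + \left(67 + 3\right)} = \sqrt{-12016 + 70} = \sqrt{-11946} = i \sqrt{11946} \approx 109.3 i$)
$\left(-9814 + I\right) + 28417 = \left(-9814 + i \sqrt{11946}\right) + 28417 = 18603 + i \sqrt{11946}$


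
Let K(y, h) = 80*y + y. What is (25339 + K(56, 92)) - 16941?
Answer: 12934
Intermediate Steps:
K(y, h) = 81*y
(25339 + K(56, 92)) - 16941 = (25339 + 81*56) - 16941 = (25339 + 4536) - 16941 = 29875 - 16941 = 12934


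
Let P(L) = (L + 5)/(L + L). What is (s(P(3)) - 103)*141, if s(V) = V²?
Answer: -42817/3 ≈ -14272.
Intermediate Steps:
P(L) = (5 + L)/(2*L) (P(L) = (5 + L)/((2*L)) = (5 + L)*(1/(2*L)) = (5 + L)/(2*L))
(s(P(3)) - 103)*141 = (((½)*(5 + 3)/3)² - 103)*141 = (((½)*(⅓)*8)² - 103)*141 = ((4/3)² - 103)*141 = (16/9 - 103)*141 = -911/9*141 = -42817/3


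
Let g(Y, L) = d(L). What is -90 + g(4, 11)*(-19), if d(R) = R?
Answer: -299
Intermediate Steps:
g(Y, L) = L
-90 + g(4, 11)*(-19) = -90 + 11*(-19) = -90 - 209 = -299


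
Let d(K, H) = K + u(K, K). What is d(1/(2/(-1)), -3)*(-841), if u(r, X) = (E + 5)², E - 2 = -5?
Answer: -5887/2 ≈ -2943.5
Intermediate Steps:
E = -3 (E = 2 - 5 = -3)
u(r, X) = 4 (u(r, X) = (-3 + 5)² = 2² = 4)
d(K, H) = 4 + K (d(K, H) = K + 4 = 4 + K)
d(1/(2/(-1)), -3)*(-841) = (4 + 1/(2/(-1)))*(-841) = (4 + 1/(2*(-1)))*(-841) = (4 + 1/(-2))*(-841) = (4 - ½)*(-841) = (7/2)*(-841) = -5887/2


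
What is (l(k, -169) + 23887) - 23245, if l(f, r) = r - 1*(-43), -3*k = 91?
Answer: 516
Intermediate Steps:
k = -91/3 (k = -⅓*91 = -91/3 ≈ -30.333)
l(f, r) = 43 + r (l(f, r) = r + 43 = 43 + r)
(l(k, -169) + 23887) - 23245 = ((43 - 169) + 23887) - 23245 = (-126 + 23887) - 23245 = 23761 - 23245 = 516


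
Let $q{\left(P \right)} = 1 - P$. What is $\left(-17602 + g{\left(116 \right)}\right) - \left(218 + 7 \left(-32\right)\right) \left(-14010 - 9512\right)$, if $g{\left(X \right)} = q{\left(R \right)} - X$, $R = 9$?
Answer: $-158858$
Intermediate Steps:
$g{\left(X \right)} = -8 - X$ ($g{\left(X \right)} = \left(1 - 9\right) - X = -8 - X$)
$\left(-17602 + g{\left(116 \right)}\right) - \left(218 + 7 \left(-32\right)\right) \left(-14010 - 9512\right) = \left(-17602 - 124\right) - \left(218 + 7 \left(-32\right)\right) \left(-14010 - 9512\right) = \left(-17602 - 124\right) - \left(218 - 224\right) \left(-23522\right) = \left(-17602 - 124\right) - \left(-6\right) \left(-23522\right) = -17726 - 141132 = -158858$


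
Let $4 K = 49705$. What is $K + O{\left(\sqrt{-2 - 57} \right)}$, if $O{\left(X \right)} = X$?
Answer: $\frac{49705}{4} + i \sqrt{59} \approx 12426.0 + 7.6811 i$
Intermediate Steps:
$K = \frac{49705}{4}$ ($K = \frac{1}{4} \cdot 49705 = \frac{49705}{4} \approx 12426.0$)
$K + O{\left(\sqrt{-2 - 57} \right)} = \frac{49705}{4} + \sqrt{-2 - 57} = \frac{49705}{4} + \sqrt{-59} = \frac{49705}{4} + i \sqrt{59}$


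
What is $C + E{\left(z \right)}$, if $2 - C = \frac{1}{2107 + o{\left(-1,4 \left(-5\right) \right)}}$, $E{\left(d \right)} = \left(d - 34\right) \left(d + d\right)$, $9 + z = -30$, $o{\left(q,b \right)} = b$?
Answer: $\frac{11887551}{2087} \approx 5696.0$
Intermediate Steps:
$z = -39$ ($z = -9 - 30 = -39$)
$E{\left(d \right)} = 2 d \left(-34 + d\right)$ ($E{\left(d \right)} = \left(-34 + d\right) 2 d = 2 d \left(-34 + d\right)$)
$C = \frac{4173}{2087}$ ($C = 2 - \frac{1}{2107 + 4 \left(-5\right)} = 2 - \frac{1}{2107 - 20} = 2 - \frac{1}{2087} = \frac{4173}{2087} \approx 1.9995$)
$C + E{\left(z \right)} = \frac{4173}{2087} + 2 \left(-39\right) \left(-34 - 39\right) = \frac{4173}{2087} + 2 \left(-39\right) \left(-73\right) = \frac{4173}{2087} + 5694 = \frac{11887551}{2087}$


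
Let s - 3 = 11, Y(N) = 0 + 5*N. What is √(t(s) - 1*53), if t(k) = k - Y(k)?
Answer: I*√109 ≈ 10.44*I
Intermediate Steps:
Y(N) = 5*N
s = 14 (s = 3 + 11 = 14)
t(k) = -4*k (t(k) = k - 5*k = -4*k)
√(t(s) - 1*53) = √(-4*14 - 1*53) = √(-56 - 53) = √(-109) = I*√109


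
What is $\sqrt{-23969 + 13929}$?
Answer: $2 i \sqrt{2510} \approx 100.2 i$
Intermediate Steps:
$\sqrt{-23969 + 13929} = \sqrt{-10040} = 2 i \sqrt{2510}$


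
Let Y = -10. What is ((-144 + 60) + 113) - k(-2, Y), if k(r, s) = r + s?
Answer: 41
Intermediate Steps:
((-144 + 60) + 113) - k(-2, Y) = ((-144 + 60) + 113) - (-2 - 10) = (-84 + 113) - 1*(-12) = 29 + 12 = 41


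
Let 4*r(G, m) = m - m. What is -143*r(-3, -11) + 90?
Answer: 90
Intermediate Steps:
r(G, m) = 0 (r(G, m) = (m - m)/4 = (1/4)*0 = 0)
-143*r(-3, -11) + 90 = -143*0 + 90 = 0 + 90 = 90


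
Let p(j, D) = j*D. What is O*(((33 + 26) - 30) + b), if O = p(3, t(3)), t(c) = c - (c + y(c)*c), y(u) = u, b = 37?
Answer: -1782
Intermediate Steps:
t(c) = -c² (t(c) = c - (c + c*c) = c - (c + c²) = c + (-c - c²) = -c²)
p(j, D) = D*j
O = -27 (O = -1*3²*3 = -1*9*3 = -9*3 = -27)
O*(((33 + 26) - 30) + b) = -27*(((33 + 26) - 30) + 37) = -27*((59 - 30) + 37) = -27*(29 + 37) = -27*66 = -1782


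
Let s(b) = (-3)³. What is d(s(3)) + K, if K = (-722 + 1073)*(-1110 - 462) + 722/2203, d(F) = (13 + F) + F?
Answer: -1215643317/2203 ≈ -5.5181e+5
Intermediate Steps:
s(b) = -27
d(F) = 13 + 2*F
K = -1215552994/2203 (K = 351*(-1572) + 722*(1/2203) = -551772 + 722/2203 = -1215552994/2203 ≈ -5.5177e+5)
d(s(3)) + K = (13 + 2*(-27)) - 1215552994/2203 = (13 - 54) - 1215552994/2203 = -41 - 1215552994/2203 = -1215643317/2203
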